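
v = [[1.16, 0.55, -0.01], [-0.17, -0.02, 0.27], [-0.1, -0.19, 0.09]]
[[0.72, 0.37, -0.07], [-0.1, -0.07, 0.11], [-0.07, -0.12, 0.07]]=v @ [[0.59, 0.07, 0.02], [0.07, 0.52, -0.16], [0.02, -0.16, 0.41]]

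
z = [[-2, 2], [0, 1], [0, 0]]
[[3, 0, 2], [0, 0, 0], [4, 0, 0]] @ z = [[-6, 6], [0, 0], [-8, 8]]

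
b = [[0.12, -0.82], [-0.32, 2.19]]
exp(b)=[[1.47, -3.22], [-1.26, 9.60]]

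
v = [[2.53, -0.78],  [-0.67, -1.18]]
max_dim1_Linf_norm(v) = 2.53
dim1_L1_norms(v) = [3.31, 1.85]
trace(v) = 1.35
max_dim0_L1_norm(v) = 3.2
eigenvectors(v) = [[0.99,  0.2], [-0.17,  0.98]]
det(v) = -3.51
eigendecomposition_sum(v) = [[2.57, -0.52], [-0.45, 0.09]] + [[-0.04,-0.26],[-0.22,-1.27]]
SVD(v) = [[-0.99, 0.15], [0.15, 0.99]] @ diag([2.6688820825339326, 1.3144080148604311]) @ [[-0.97, 0.22],[-0.22, -0.97]]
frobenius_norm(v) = 2.97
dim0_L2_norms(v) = [2.62, 1.41]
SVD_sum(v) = [[2.57, -0.59], [-0.38, 0.09]] + [[-0.04, -0.19],[-0.29, -1.27]]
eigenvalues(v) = [2.67, -1.32]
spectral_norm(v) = 2.67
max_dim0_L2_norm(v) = 2.62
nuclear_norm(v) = 3.98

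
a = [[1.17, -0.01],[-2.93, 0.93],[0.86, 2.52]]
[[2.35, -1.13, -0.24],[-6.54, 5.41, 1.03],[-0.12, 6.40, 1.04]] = a @ [[2.00,-0.94,-0.2], [-0.73,2.86,0.48]]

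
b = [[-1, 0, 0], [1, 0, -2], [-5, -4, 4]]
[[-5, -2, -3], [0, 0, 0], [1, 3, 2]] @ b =[[18, 12, -8], [0, 0, 0], [-8, -8, 2]]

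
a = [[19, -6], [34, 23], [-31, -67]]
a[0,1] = -6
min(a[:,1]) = -67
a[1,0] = 34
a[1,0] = 34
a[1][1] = 23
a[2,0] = -31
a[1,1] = 23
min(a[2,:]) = -67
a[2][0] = -31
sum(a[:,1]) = -50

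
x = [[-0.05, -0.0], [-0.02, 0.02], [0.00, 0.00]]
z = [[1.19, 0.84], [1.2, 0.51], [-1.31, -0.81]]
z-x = [[1.24,0.84], [1.22,0.49], [-1.31,-0.81]]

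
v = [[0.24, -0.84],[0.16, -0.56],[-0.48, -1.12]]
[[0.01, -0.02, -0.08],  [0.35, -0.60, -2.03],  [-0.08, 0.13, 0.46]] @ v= [[0.04, 0.09], [0.96, 2.32], [-0.22, -0.52]]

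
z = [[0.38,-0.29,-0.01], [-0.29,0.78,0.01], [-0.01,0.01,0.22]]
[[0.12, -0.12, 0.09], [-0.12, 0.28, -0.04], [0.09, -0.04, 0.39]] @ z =[[0.08, -0.13, 0.02], [-0.13, 0.25, -0.00], [0.04, -0.05, 0.08]]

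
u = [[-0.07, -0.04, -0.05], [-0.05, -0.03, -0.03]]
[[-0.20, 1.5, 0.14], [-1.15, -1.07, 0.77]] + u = [[-0.27,1.46,0.09], [-1.20,-1.10,0.74]]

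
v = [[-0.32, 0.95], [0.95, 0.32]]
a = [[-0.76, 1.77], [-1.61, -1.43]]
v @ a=[[-1.29,-1.92], [-1.24,1.22]]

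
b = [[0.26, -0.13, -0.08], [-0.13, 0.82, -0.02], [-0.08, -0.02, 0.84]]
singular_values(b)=[0.85, 0.85, 0.22]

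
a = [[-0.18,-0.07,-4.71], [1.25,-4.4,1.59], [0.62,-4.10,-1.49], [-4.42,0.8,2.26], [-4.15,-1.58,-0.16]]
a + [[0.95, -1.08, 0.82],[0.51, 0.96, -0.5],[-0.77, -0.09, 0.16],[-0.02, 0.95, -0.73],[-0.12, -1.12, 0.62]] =[[0.77, -1.15, -3.89], [1.76, -3.44, 1.09], [-0.15, -4.19, -1.33], [-4.44, 1.75, 1.53], [-4.27, -2.7, 0.46]]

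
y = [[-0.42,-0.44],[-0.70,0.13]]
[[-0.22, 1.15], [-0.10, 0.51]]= y @ [[0.20, -1.03],[0.31, -1.63]]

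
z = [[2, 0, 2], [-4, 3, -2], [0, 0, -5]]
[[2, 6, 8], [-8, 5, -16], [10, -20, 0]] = z@[[3, -1, 4], [0, 3, 0], [-2, 4, 0]]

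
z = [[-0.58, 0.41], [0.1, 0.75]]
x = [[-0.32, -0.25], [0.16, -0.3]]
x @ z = [[0.16,-0.32], [-0.12,-0.16]]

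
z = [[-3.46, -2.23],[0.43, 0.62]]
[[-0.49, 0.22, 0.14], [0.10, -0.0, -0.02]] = z @ [[0.07, -0.11, -0.04], [0.11, 0.07, -0.00]]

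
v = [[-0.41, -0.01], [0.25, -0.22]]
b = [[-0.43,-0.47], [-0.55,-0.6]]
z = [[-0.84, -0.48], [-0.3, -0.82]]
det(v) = 0.09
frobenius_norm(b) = 1.03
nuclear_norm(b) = 1.03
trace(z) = -1.66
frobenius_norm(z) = 1.30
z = b + v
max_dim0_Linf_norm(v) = 0.41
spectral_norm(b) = 1.03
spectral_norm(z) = 1.22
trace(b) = -1.03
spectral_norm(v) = 0.49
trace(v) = -0.63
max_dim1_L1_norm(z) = 1.32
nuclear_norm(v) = 0.68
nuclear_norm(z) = 1.67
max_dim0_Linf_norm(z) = 0.84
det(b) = -0.00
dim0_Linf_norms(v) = [0.41, 0.22]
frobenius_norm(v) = 0.53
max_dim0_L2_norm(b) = 0.76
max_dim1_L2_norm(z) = 0.97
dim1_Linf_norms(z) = [0.84, 0.82]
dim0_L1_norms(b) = [0.98, 1.07]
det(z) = 0.54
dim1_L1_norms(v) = [0.42, 0.47]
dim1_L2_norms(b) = [0.64, 0.81]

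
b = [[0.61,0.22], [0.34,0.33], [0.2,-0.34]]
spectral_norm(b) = 0.79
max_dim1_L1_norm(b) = 0.83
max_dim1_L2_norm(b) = 0.65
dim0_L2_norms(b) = [0.73, 0.52]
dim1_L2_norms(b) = [0.65, 0.47, 0.39]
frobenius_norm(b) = 0.89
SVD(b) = [[-0.82, 0.2], [-0.58, -0.32], [-0.03, 0.93]] @ diag([0.7870957999989379, 0.42553519434240944]) @ [[-0.89, -0.46],[0.46, -0.89]]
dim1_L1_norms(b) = [0.83, 0.67, 0.54]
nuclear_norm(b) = 1.21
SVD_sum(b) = [[0.57, 0.29], [0.40, 0.21], [0.02, 0.01]] + [[0.04, -0.07], [-0.06, 0.12], [0.18, -0.35]]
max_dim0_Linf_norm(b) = 0.61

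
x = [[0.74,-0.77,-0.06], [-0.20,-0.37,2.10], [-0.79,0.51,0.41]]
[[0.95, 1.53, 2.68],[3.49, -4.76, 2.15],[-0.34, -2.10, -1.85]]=x @ [[1.17, 0.66, 1.1], [-0.24, -1.16, -2.48], [1.73, -2.41, 0.69]]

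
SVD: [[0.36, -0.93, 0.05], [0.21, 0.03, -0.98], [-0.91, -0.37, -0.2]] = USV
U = [[0.33, -0.46, 0.82], [-0.61, -0.77, -0.18], [0.72, -0.44, -0.54]]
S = [1.01, 1.0, 1.0]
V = [[-0.66,  -0.59,  0.47],  [0.07,  0.57,  0.82],  [0.75,  -0.57,  0.33]]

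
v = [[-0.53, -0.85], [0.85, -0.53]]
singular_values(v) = [1.0, 1.0]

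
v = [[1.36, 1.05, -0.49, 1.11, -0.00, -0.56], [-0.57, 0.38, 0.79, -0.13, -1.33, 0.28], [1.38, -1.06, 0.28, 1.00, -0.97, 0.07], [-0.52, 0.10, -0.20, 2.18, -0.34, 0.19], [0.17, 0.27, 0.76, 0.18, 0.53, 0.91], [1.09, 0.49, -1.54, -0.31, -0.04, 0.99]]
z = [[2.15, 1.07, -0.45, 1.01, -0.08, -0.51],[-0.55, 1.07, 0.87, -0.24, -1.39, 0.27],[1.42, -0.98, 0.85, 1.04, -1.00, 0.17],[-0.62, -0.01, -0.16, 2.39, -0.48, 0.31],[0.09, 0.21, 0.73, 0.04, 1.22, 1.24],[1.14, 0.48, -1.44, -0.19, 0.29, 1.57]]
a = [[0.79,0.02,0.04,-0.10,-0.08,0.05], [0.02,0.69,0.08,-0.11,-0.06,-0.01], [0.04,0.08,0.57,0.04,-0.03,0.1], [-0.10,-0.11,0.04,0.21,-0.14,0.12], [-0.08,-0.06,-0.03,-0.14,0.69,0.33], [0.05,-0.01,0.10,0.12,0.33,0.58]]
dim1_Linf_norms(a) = [0.79, 0.69, 0.57, 0.21, 0.69, 0.58]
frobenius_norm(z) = 5.80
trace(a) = 3.53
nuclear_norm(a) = 3.53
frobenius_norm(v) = 4.97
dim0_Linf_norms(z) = [2.15, 1.07, 1.44, 2.39, 1.39, 1.57]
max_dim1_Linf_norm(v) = 2.18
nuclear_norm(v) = 11.58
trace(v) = 5.72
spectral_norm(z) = 3.30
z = v + a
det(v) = 38.42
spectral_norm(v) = 2.96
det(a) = 0.00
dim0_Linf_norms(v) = [1.38, 1.06, 1.54, 2.18, 1.33, 0.99]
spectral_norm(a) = 0.99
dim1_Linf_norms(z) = [2.15, 1.39, 1.42, 2.39, 1.24, 1.57]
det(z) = 108.58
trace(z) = 9.25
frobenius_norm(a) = 1.64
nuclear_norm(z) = 13.65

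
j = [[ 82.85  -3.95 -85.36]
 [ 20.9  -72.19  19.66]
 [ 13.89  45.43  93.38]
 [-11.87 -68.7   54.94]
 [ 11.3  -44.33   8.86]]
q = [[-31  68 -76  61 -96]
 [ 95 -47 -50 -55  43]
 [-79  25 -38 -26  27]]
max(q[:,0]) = 95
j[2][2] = 93.38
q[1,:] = [95, -47, -50, -55, 43]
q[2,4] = 27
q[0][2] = -76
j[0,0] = 82.85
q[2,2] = -38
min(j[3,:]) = -68.7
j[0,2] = -85.36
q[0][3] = 61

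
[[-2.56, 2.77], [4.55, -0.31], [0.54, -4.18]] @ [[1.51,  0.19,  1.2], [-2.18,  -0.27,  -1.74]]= [[-9.90, -1.23, -7.89], [7.55, 0.95, 6.00], [9.93, 1.23, 7.92]]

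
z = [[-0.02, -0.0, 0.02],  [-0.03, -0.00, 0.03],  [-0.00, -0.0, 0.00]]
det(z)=0.000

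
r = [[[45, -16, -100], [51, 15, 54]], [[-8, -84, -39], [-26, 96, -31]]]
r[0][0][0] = 45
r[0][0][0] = 45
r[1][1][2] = -31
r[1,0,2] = -39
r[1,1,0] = -26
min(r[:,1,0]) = -26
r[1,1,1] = 96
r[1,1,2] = -31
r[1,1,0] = -26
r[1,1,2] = -31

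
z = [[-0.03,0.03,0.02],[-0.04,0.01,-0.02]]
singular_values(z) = [0.06, 0.03]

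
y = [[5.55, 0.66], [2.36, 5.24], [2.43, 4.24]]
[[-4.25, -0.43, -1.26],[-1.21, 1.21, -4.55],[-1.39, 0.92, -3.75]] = y @ [[-0.78, -0.11, -0.13], [0.12, 0.28, -0.81]]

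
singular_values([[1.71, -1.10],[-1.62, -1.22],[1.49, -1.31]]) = [2.93, 1.89]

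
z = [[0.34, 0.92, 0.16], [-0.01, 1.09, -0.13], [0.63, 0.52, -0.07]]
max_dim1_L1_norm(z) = 1.42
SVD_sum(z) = [[0.29, 0.93, -0.01], [0.31, 0.99, -0.01], [0.21, 0.65, -0.01]] + [[0.06, -0.02, 0.00],  [-0.33, 0.10, -0.03],  [0.42, -0.13, 0.03]] + [[-0.01, 0.01, 0.17], [0.01, -0.00, -0.09], [0.01, -0.00, -0.1]]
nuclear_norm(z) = 2.36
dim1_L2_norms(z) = [0.99, 1.1, 0.82]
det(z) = -0.19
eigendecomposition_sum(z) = [[-0.08+0.00j, (0.02-0j), (0.08-0j)], [0.02-0.00j, -0.01+0.00j, (-0.02+0j)], [0.19-0.00j, (-0.06+0j), (-0.19+0j)]] + [[(0.21+0.48j),(0.45-2.08j),(0.04+0.38j)], [-0.01+0.21j,0.55-0.66j,-0.06+0.15j], [0.22+0.42j,0.29-1.92j,(0.06+0.35j)]] + [[(0.21-0.48j),  (0.45+2.08j),  (0.04-0.38j)], [(-0.01-0.21j),  0.55+0.66j,  -0.06-0.15j], [(0.22-0.42j),  (0.29+1.92j),  (0.06-0.35j)]]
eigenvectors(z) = [[0.37+0.00j, 0.71+0.00j, 0.71-0.00j],[(-0.09+0j), 0.25+0.13j, (0.25-0.13j)],[(-0.93+0j), 0.64-0.04j, (0.64+0.04j)]]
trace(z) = 1.36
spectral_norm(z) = 1.58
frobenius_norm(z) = 1.69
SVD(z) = [[-0.62, 0.11, -0.78],[-0.66, -0.62, 0.44],[-0.43, 0.78, 0.45]] @ diag([1.5824585855061655, 0.5613803667561419, 0.21348749138665246]) @ [[-0.3,-0.95,0.01], [0.95,-0.30,0.08], [0.07,-0.03,-1.0]]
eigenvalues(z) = [(-0.27+0j), (0.82+0.16j), (0.82-0.16j)]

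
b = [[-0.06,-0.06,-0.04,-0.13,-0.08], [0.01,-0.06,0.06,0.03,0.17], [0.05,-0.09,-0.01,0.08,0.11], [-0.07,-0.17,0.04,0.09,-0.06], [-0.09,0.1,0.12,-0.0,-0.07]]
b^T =[[-0.06, 0.01, 0.05, -0.07, -0.09], [-0.06, -0.06, -0.09, -0.17, 0.10], [-0.04, 0.06, -0.01, 0.04, 0.12], [-0.13, 0.03, 0.08, 0.09, -0.00], [-0.08, 0.17, 0.11, -0.06, -0.07]]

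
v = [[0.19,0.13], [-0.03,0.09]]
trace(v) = 0.28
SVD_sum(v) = [[0.18, 0.14],[0.02, 0.02]] + [[0.01, -0.01], [-0.05, 0.07]]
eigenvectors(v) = [[(0.9+0j), (0.9-0j)], [(-0.35+0.26j), -0.35-0.26j]]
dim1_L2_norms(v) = [0.23, 0.09]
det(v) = 0.02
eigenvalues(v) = [(0.14+0.04j), (0.14-0.04j)]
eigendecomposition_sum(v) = [[0.09-0.07j, 0.06-0.24j], [(-0.02+0.06j), (0.04+0.11j)]] + [[0.09+0.07j, (0.06+0.24j)],[(-0.02-0.06j), (0.04-0.11j)]]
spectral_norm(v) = 0.23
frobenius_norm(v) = 0.25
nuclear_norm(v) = 0.32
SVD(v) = [[-0.99, -0.13], [-0.13, 0.99]] @ diag([0.23195583308462572, 0.09053447684731625]) @ [[-0.79, -0.61], [-0.61, 0.79]]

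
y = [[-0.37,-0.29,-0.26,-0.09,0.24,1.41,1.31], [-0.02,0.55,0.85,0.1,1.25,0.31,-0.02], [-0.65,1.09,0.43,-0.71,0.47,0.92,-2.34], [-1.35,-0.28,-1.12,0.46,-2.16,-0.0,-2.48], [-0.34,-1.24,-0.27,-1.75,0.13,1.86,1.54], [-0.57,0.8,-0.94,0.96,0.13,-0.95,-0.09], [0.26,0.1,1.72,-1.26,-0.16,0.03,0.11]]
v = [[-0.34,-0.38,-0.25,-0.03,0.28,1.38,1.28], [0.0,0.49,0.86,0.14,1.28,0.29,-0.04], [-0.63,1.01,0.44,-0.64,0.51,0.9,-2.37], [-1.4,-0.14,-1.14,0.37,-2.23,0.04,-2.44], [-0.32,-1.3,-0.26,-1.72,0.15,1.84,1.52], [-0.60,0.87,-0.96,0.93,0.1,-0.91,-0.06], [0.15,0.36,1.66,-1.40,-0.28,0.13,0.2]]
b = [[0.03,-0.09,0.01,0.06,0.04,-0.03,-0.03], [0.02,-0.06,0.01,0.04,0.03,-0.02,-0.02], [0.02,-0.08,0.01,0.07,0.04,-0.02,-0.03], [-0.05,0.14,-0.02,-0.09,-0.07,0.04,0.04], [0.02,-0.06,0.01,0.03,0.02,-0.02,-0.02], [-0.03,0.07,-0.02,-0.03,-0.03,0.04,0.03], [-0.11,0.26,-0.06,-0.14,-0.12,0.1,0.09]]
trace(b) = 0.04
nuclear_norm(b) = 0.55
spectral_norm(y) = 4.73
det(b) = -0.00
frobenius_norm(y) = 6.98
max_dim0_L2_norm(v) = 3.95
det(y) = 22.34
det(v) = 25.68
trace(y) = 0.36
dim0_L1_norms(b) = [0.28, 0.76, 0.14, 0.46, 0.35, 0.27, 0.26]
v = b + y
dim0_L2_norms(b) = [0.13, 0.34, 0.07, 0.2, 0.16, 0.12, 0.11]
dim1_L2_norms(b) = [0.13, 0.09, 0.12, 0.2, 0.08, 0.1, 0.37]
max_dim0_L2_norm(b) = 0.34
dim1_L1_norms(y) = [3.97, 3.1, 6.61, 7.85, 7.13, 4.44, 3.64]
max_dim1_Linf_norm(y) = 2.48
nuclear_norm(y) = 15.16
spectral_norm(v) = 4.73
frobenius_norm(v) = 7.00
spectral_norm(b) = 0.48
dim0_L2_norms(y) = [1.7, 1.96, 2.48, 2.51, 2.56, 2.7, 3.97]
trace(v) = 0.40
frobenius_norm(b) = 0.48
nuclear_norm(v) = 15.31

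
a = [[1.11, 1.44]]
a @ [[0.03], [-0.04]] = [[-0.02]]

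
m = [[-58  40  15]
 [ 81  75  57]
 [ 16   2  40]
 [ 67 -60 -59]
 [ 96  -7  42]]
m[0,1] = 40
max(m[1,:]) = 81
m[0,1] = 40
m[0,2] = 15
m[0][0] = -58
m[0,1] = 40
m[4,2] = 42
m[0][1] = 40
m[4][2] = 42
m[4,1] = -7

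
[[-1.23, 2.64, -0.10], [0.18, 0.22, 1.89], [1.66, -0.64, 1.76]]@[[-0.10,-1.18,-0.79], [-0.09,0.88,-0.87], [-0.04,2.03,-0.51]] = [[-0.11, 3.57, -1.27], [-0.11, 3.82, -1.3], [-0.18, 1.05, -1.65]]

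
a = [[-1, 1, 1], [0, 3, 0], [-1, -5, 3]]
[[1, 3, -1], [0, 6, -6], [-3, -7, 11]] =a @ [[-3, 0, -1], [0, 2, -2], [-2, 1, 0]]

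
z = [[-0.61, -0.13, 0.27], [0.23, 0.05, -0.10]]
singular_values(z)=[0.73, 0.0]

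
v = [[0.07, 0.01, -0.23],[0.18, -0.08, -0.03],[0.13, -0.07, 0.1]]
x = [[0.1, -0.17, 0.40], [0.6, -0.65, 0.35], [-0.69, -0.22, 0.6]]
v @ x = [[0.17, 0.03, -0.11], [-0.01, 0.03, 0.03], [-0.1, 0.0, 0.09]]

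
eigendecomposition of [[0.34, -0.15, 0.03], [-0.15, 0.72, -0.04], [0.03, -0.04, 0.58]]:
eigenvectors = [[-0.95, -0.33, -0.03],[-0.32, 0.92, 0.23],[0.05, -0.23, 0.97]]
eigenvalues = [0.29, 0.78, 0.57]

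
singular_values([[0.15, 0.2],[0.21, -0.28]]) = [0.36, 0.23]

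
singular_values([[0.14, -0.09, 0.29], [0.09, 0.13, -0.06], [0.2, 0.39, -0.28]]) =[0.58, 0.28, 0.0]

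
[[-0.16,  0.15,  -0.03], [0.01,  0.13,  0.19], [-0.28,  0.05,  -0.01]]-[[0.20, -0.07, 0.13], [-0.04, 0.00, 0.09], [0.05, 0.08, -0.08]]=[[-0.36, 0.22, -0.16], [0.05, 0.13, 0.1], [-0.33, -0.03, 0.07]]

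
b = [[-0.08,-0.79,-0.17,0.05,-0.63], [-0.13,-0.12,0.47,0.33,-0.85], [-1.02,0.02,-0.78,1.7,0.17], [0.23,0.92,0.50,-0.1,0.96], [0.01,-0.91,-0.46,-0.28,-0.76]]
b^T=[[-0.08, -0.13, -1.02, 0.23, 0.01], [-0.79, -0.12, 0.02, 0.92, -0.91], [-0.17, 0.47, -0.78, 0.5, -0.46], [0.05, 0.33, 1.7, -0.10, -0.28], [-0.63, -0.85, 0.17, 0.96, -0.76]]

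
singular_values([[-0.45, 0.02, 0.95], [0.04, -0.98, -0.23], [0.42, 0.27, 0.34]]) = [1.19, 0.92, 0.48]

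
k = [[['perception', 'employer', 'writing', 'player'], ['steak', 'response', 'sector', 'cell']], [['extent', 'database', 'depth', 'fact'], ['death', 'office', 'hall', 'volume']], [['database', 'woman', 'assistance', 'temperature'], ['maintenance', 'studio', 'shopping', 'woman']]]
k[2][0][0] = 'database'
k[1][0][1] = 'database'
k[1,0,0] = 'extent'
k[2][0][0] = 'database'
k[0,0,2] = 'writing'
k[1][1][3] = 'volume'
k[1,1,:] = ['death', 'office', 'hall', 'volume']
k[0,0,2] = 'writing'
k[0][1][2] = 'sector'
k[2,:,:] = [['database', 'woman', 'assistance', 'temperature'], ['maintenance', 'studio', 'shopping', 'woman']]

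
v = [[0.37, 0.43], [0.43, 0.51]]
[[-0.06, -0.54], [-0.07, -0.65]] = v @ [[0.07, 0.63], [-0.2, -1.8]]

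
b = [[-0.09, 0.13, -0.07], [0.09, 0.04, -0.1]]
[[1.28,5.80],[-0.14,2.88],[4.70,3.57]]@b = [[0.41, 0.40, -0.67], [0.27, 0.1, -0.28], [-0.1, 0.75, -0.69]]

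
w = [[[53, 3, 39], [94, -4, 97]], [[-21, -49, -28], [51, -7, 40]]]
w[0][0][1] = 3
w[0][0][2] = 39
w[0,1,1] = -4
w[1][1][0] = 51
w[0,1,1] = -4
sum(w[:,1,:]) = 271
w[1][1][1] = -7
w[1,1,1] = -7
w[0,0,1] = 3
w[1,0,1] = -49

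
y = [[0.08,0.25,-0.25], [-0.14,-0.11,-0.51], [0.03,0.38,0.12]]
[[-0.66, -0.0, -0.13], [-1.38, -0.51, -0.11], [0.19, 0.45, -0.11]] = y @ [[0.89, -0.24, 0.26], [-0.38, 0.94, -0.39], [2.54, 0.87, 0.22]]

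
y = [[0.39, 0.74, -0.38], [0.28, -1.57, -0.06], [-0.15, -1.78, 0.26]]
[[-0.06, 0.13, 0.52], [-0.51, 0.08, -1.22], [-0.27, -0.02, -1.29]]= y@ [[-1.37, -0.43, -1.0],  [0.12, -0.09, 0.64],  [-1.01, -0.95, -1.16]]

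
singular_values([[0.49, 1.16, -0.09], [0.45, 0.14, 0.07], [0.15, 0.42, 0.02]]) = [1.37, 0.36, 0.05]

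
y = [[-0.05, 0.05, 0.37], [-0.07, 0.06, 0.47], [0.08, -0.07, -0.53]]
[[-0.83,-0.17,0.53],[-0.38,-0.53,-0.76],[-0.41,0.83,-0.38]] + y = [[-0.88, -0.12, 0.9],[-0.45, -0.47, -0.29],[-0.33, 0.76, -0.91]]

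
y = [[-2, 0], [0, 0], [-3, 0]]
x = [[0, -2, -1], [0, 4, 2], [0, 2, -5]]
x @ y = [[3, 0], [-6, 0], [15, 0]]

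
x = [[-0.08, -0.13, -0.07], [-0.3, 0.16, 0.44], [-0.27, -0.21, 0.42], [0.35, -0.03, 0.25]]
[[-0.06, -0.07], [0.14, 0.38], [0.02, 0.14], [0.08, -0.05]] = x@[[0.08, -0.38], [0.31, 0.6], [0.25, 0.39]]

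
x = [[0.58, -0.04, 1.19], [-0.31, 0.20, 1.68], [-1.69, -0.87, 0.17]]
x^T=[[0.58, -0.31, -1.69], [-0.04, 0.2, -0.87], [1.19, 1.68, 0.17]]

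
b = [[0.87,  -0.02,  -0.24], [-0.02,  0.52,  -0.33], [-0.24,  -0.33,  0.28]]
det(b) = -0.001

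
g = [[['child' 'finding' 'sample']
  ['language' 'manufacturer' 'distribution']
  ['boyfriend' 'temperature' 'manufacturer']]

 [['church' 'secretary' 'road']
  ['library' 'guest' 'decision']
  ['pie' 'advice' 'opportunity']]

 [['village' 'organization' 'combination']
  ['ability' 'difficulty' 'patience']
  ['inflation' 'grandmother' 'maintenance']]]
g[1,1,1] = 'guest'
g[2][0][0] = 'village'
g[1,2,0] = 'pie'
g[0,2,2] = 'manufacturer'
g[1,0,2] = 'road'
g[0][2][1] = 'temperature'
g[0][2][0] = 'boyfriend'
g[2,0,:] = ['village', 'organization', 'combination']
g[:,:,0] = [['child', 'language', 'boyfriend'], ['church', 'library', 'pie'], ['village', 'ability', 'inflation']]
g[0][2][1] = 'temperature'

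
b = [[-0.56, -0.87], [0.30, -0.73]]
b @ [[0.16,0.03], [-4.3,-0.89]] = [[3.65,0.76], [3.19,0.66]]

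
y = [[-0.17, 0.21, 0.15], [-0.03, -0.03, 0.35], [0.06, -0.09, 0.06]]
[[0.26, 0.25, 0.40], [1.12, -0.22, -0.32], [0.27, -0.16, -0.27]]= y @[[-1.51,  1.46,  -1.16], [-2.04,  2.56,  1.6], [2.91,  -0.29,  -0.88]]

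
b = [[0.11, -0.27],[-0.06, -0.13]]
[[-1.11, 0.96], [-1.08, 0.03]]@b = [[-0.18, 0.17],[-0.12, 0.29]]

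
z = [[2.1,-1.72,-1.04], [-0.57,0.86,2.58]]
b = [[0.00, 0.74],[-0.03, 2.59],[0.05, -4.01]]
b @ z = [[-0.42,0.64,1.91], [-1.54,2.28,6.71], [2.39,-3.53,-10.40]]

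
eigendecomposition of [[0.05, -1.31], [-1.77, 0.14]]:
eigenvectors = [[-0.66, 0.64], [-0.75, -0.77]]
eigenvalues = [-1.43, 1.62]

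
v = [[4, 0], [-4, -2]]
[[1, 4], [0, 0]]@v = [[-12, -8], [0, 0]]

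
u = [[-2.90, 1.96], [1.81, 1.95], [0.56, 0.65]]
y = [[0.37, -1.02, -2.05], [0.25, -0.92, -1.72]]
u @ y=[[-0.58, 1.15, 2.57], [1.16, -3.64, -7.06], [0.37, -1.17, -2.27]]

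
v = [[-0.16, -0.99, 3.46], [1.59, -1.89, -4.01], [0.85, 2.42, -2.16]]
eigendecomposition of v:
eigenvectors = [[-0.94+0.00j, -0.24+0.36j, -0.24-0.36j],[(-0.08+0j), (0.76+0j), (0.76-0j)],[-0.32+0.00j, (0.03-0.49j), 0.03+0.49j]]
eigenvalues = [(0.93+0j), (-2.57+3.35j), (-2.57-3.35j)]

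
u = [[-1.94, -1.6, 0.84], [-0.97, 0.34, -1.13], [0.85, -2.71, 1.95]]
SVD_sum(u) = [[0.05, -1.38, 1.03], [-0.03, 0.78, -0.58], [0.10, -2.69, 2.01]] + [[-1.95, -0.32, -0.33], [-1.05, -0.17, -0.18], [0.70, 0.11, 0.12]] + [[-0.04,0.10,0.14], [0.11,-0.27,-0.37], [0.05,-0.13,-0.18]]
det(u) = 5.13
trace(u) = 0.35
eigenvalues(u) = [3.44, -2.48, -0.6]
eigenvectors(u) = [[-0.26, 0.94, -0.27], [0.40, 0.33, 0.61], [-0.88, 0.02, 0.74]]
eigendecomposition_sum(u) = [[0.22, -0.67, 0.63], [-0.35, 1.05, -0.99], [0.76, -2.29, 2.17]] + [[-2.11, -1.07, 0.13], [-0.74, -0.38, 0.04], [-0.05, -0.03, 0.0]] + [[-0.05, 0.14, 0.08],  [0.12, -0.33, -0.18],  [0.14, -0.39, -0.22]]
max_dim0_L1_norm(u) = 4.65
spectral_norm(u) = 3.90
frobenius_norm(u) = 4.61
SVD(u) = [[0.44, 0.84, -0.31], [-0.25, 0.45, 0.86], [0.86, -0.3, 0.41]] @ diag([3.9033984110241424, 2.3857219468521134, 0.5509189024914282]) @ [[0.03, -0.80, 0.60], [-0.97, -0.16, -0.16], [0.23, -0.58, -0.78]]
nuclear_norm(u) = 6.84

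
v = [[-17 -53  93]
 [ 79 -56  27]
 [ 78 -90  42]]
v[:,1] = [-53, -56, -90]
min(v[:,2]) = 27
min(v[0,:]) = -53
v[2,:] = [78, -90, 42]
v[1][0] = 79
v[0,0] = -17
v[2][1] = -90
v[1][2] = 27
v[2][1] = -90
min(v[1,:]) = -56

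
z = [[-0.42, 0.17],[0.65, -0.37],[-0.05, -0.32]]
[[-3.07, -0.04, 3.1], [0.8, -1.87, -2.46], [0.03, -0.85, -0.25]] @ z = [[1.11, -1.50],[-1.43, 1.62],[-0.55, 0.40]]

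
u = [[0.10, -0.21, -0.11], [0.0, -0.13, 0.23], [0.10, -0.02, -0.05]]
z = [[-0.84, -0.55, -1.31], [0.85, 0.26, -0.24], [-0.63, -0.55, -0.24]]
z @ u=[[-0.22, 0.27, 0.03], [0.06, -0.21, -0.02], [-0.09, 0.21, -0.05]]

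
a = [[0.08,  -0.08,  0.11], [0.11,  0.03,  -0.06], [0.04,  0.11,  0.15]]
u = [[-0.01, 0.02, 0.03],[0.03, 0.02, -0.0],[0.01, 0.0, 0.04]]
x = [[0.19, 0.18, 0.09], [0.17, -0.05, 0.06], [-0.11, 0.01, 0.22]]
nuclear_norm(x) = 0.69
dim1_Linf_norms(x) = [0.19, 0.17, 0.22]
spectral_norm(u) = 0.05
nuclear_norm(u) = 0.11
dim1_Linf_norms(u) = [0.03, 0.03, 0.04]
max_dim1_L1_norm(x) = 0.46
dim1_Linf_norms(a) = [0.11, 0.11, 0.15]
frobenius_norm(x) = 0.41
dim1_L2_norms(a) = [0.16, 0.13, 0.19]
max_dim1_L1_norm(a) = 0.3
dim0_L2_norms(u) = [0.03, 0.03, 0.05]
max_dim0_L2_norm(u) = 0.05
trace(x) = 0.36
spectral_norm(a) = 0.21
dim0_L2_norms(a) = [0.14, 0.14, 0.2]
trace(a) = 0.26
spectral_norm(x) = 0.30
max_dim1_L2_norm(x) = 0.28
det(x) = -0.01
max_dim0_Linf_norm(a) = 0.15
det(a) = 0.00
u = a @ x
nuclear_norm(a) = 0.47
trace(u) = 0.05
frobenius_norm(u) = 0.07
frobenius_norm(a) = 0.28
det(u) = -0.00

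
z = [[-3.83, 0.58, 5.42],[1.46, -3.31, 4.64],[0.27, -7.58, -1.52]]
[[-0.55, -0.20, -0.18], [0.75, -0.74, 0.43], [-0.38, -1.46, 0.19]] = z@[[0.29, 0.04, 0.10], [0.04, 0.20, -0.03], [0.10, -0.03, 0.04]]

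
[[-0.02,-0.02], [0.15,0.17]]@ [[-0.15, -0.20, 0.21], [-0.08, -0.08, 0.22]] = [[0.0,0.01,-0.01], [-0.04,-0.04,0.07]]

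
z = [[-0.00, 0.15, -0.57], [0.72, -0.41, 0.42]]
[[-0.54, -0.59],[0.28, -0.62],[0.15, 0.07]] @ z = [[-0.42, 0.16, 0.06], [-0.45, 0.30, -0.42], [0.05, -0.01, -0.06]]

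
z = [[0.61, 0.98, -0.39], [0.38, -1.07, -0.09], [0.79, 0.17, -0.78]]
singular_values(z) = [1.59, 1.21, 0.2]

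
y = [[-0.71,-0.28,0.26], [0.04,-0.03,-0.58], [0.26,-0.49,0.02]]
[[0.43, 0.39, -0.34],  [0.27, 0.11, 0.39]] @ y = [[-0.38, 0.03, -0.12], [-0.09, -0.27, 0.01]]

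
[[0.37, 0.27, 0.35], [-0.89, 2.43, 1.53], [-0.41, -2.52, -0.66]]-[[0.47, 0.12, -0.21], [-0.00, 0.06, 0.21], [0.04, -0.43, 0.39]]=[[-0.10, 0.15, 0.56],[-0.89, 2.37, 1.32],[-0.45, -2.09, -1.05]]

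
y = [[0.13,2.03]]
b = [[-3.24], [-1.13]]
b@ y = [[-0.42,-6.58], [-0.15,-2.29]]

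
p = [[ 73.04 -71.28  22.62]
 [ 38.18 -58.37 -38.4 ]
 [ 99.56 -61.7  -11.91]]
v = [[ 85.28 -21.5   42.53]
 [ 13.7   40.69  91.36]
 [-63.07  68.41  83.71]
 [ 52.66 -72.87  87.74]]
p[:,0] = [73.04, 38.18, 99.56]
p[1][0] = 38.18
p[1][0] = 38.18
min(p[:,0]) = 38.18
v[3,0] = 52.66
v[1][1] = 40.69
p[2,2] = -11.91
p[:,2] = [22.62, -38.4, -11.91]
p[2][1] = -61.7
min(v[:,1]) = -72.87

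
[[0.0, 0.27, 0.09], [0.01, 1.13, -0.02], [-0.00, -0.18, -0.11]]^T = [[0.00, 0.01, -0.00], [0.27, 1.13, -0.18], [0.09, -0.02, -0.11]]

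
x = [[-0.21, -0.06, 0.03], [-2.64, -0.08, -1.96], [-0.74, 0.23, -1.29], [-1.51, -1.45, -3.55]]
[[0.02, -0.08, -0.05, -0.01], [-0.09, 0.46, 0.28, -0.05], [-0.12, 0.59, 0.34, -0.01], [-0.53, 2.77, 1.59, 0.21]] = x @ [[-0.08,0.41,0.23,0.05], [0.08,-0.45,-0.26,-0.1], [0.15,-0.77,-0.44,-0.04]]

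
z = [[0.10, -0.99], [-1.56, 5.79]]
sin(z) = [[-0.16, 0.01], [0.02, -0.23]]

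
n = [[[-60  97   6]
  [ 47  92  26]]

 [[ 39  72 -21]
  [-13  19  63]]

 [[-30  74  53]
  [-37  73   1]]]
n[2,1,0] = -37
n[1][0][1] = 72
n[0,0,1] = 97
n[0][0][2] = 6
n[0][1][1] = 92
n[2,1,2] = 1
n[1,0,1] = 72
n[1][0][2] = -21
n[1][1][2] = 63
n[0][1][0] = 47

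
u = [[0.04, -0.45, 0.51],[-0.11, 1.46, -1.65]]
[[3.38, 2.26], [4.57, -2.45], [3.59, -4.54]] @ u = [[-0.11, 1.78, -2.01], [0.45, -5.63, 6.37], [0.64, -8.24, 9.32]]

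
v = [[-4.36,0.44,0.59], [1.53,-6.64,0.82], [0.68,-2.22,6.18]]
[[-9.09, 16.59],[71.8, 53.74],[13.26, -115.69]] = v @ [[0.74, -8.12],  [-10.87, -12.73],  [-1.84, -22.4]]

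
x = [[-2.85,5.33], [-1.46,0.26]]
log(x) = [[-0.42, 4.79], [-1.31, 2.37]]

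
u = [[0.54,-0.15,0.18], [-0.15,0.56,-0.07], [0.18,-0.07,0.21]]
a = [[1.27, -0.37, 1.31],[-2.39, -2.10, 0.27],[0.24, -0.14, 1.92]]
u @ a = [[1.09,0.09,1.01], [-1.55,-1.11,-0.18], [0.45,0.05,0.62]]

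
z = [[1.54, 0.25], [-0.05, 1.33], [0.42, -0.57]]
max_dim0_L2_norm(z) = 1.6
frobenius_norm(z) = 2.17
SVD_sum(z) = [[1.53, 0.30], [0.20, 0.04], [0.3, 0.06]] + [[0.01, -0.05], [-0.25, 1.29], [0.12, -0.63]]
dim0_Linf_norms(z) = [1.54, 1.33]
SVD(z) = [[-0.97, 0.03], [-0.13, -0.9], [-0.19, 0.44]] @ diag([1.6018051989771906, 1.4632225068422242]) @ [[-0.98, -0.19], [0.19, -0.98]]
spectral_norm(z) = 1.60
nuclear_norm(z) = 3.07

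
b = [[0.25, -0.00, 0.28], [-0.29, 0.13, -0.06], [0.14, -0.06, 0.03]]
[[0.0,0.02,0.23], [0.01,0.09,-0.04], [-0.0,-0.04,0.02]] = b@ [[0.0,0.04,0.0], [0.04,0.77,0.05], [0.0,0.05,0.83]]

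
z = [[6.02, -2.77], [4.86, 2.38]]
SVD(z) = [[-0.81, -0.59],[-0.59, 0.81]] @ diag([7.772667705086897, 3.5753233065415495]) @ [[-0.99,0.11], [0.11,0.99]]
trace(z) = 8.40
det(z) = 27.79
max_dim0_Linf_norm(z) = 6.02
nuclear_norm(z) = 11.35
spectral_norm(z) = 7.77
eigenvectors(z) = [[0.30+0.52j, 0.30-0.52j], [0.80+0.00j, (0.8-0j)]]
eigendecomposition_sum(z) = [[3.01+0.39j, -1.38+1.83j],[(2.43-3.2j), 1.19+2.79j]] + [[(3.01-0.39j), (-1.38-1.83j)], [(2.43+3.2j), (1.19-2.79j)]]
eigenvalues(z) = [(4.2+3.19j), (4.2-3.19j)]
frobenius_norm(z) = 8.56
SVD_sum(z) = [[6.25, -0.68], [4.55, -0.49]] + [[-0.23, -2.09], [0.31, 2.87]]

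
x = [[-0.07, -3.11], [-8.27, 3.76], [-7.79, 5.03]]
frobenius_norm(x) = 13.35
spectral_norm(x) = 13.03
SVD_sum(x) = [[1.3, -0.75],[-7.82, 4.54],[-8.01, 4.65]] + [[-1.37, -2.36], [-0.45, -0.78], [0.22, 0.38]]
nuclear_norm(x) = 15.93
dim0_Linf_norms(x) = [8.27, 5.03]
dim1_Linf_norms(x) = [3.11, 8.27, 7.79]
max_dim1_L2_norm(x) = 9.27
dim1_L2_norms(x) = [3.11, 9.08, 9.27]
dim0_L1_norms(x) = [16.13, 11.9]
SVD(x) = [[0.12,0.94], [-0.69,0.31], [-0.71,-0.15]] @ diag([13.029384319139114, 2.903040520587298]) @ [[0.86,-0.50], [-0.50,-0.86]]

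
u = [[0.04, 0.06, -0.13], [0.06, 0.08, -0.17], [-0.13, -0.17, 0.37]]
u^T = [[0.04,0.06,-0.13], [0.06,0.08,-0.17], [-0.13,-0.17,0.37]]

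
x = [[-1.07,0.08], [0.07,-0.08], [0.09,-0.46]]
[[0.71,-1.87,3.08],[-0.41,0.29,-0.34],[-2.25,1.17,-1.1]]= x@[[-0.30, 1.58, -2.74], [4.83, -2.23, 1.86]]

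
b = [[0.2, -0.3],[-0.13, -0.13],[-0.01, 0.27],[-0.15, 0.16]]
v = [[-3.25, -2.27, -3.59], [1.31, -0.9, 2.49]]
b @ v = [[-1.04, -0.18, -1.46], [0.25, 0.41, 0.14], [0.39, -0.22, 0.71], [0.70, 0.2, 0.94]]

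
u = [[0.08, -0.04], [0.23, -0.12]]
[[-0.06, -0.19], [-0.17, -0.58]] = u @ [[-0.12, -0.40], [1.22, 4.07]]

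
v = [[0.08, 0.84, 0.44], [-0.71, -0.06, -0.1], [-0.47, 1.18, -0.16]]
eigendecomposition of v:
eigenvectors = [[0.32-0.51j, 0.32+0.51j, (-0.28+0j)],[(0.29+0.35j), (0.29-0.35j), -0.31+0.00j],[0.65+0.00j, 0.65-0.00j, (0.91+0j)]]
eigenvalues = [(0.14+1j), (0.14-1j), (-0.42+0j)]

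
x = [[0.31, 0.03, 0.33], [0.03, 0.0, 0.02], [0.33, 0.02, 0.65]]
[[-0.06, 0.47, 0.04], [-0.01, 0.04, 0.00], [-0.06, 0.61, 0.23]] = x @ [[-0.19, 1.18, -0.37], [-0.08, -0.25, -1.09], [0.01, 0.35, 0.57]]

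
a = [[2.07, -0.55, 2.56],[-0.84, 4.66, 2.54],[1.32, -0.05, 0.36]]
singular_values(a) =[5.4, 3.49, 0.74]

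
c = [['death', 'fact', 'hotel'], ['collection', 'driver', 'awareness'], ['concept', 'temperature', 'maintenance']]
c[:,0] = ['death', 'collection', 'concept']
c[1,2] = 'awareness'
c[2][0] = 'concept'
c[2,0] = 'concept'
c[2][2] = 'maintenance'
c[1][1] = 'driver'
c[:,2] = ['hotel', 'awareness', 'maintenance']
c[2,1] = 'temperature'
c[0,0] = 'death'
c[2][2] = 'maintenance'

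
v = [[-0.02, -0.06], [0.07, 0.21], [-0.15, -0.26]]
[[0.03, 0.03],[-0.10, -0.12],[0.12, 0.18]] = v @ [[0.16,-0.52],[-0.54,-0.39]]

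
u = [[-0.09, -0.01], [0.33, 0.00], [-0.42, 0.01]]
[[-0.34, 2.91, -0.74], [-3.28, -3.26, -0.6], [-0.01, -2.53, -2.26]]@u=[[1.30,-0.00], [-0.53,0.03], [0.12,-0.02]]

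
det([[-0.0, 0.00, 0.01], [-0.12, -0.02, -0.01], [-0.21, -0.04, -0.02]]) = 0.000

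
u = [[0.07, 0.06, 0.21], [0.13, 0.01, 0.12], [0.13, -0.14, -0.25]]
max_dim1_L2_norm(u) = 0.31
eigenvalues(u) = [-0.3, 0.12, 0.01]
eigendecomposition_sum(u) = [[-0.07, 0.08, 0.13], [-0.02, 0.02, 0.04], [0.14, -0.14, -0.25]] + [[0.15,-0.02,0.08], [0.16,-0.02,0.08], [-0.01,0.0,-0.0]] + [[-0.00, 0.00, -0.0],[-0.01, 0.01, -0.00],[0.0, -0.00, 0.0]]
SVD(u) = [[0.56, -0.43, -0.7], [0.28, -0.7, 0.66], [-0.78, -0.57, -0.27]] @ diag([0.37638263164645225, 0.20329467550105398, 0.002718364915210063]) @ [[-0.07, 0.39, 0.92],[-0.96, 0.23, -0.17],[0.27, 0.89, -0.36]]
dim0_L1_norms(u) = [0.33, 0.21, 0.58]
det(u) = -0.00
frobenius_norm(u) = 0.43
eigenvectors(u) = [[-0.47, 0.68, -0.29], [-0.14, 0.74, -0.89], [0.87, -0.04, 0.34]]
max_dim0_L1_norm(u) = 0.58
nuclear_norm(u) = 0.58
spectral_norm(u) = 0.38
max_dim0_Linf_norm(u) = 0.25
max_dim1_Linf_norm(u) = 0.25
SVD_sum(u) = [[-0.01,0.08,0.19], [-0.01,0.04,0.10], [0.02,-0.11,-0.27]] + [[0.08, -0.02, 0.01],[0.14, -0.03, 0.02],[0.11, -0.03, 0.02]] + [[-0.00, -0.0, 0.0], [0.00, 0.0, -0.0], [-0.00, -0.0, 0.0]]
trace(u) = -0.17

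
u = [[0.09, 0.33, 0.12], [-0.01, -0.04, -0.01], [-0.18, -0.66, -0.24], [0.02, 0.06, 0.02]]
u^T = [[0.09, -0.01, -0.18, 0.02], [0.33, -0.04, -0.66, 0.06], [0.12, -0.01, -0.24, 0.02]]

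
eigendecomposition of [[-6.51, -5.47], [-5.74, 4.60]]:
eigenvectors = [[-0.92, 0.38], [-0.39, -0.93]]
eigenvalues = [-8.85, 6.94]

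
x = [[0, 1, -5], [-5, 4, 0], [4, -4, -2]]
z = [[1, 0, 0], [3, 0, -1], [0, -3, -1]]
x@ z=[[3, 15, 4], [7, 0, -4], [-8, 6, 6]]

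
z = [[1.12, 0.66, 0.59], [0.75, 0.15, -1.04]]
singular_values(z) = [1.49, 1.22]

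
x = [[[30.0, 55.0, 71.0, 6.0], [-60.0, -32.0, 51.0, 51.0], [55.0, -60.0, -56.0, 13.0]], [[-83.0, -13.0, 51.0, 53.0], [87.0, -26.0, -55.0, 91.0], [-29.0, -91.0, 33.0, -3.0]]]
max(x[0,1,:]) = 51.0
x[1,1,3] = 91.0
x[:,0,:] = [[30.0, 55.0, 71.0, 6.0], [-83.0, -13.0, 51.0, 53.0]]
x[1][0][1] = -13.0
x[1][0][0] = -83.0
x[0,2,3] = 13.0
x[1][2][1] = -91.0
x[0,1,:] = [-60.0, -32.0, 51.0, 51.0]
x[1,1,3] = 91.0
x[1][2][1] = -91.0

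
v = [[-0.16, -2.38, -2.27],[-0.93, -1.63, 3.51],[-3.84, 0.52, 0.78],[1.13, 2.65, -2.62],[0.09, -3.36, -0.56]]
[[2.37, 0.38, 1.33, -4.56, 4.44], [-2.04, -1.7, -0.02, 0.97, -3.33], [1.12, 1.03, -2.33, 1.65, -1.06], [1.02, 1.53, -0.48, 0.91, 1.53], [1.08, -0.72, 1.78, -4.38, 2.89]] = v@[[-0.48, -0.32, 0.52, -0.11, -0.07], [-0.2, 0.28, -0.5, 1.17, -0.65], [-0.80, -0.44, -0.1, 0.79, -1.27]]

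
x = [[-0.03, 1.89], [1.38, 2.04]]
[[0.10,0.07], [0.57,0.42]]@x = [[0.09, 0.33], [0.56, 1.93]]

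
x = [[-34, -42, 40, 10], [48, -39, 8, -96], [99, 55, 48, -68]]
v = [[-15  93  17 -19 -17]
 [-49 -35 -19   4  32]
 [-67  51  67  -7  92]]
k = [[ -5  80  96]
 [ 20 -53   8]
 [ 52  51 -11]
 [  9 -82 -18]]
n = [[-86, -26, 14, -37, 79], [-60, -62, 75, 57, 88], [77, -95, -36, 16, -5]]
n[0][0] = -86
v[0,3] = -19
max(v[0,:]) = 93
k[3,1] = -82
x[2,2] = 48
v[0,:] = [-15, 93, 17, -19, -17]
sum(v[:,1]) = 109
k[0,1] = 80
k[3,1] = -82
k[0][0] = -5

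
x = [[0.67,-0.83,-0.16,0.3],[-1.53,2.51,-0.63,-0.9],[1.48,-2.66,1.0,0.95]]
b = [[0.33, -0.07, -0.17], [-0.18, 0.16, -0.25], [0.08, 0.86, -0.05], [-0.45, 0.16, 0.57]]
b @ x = [[0.08, 0.00, -0.18, 0.00],  [-0.74, 1.22, -0.32, -0.44],  [-1.34, 2.23, -0.6, -0.8],  [0.30, -0.74, 0.54, 0.26]]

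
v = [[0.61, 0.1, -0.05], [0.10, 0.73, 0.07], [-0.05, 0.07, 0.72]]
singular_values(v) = [0.81, 0.73, 0.52]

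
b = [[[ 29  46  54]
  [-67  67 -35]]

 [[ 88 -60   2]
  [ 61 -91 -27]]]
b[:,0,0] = [29, 88]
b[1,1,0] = 61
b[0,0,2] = 54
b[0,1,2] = -35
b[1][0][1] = -60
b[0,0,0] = 29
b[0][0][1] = 46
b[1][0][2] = 2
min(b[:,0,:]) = -60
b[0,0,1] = 46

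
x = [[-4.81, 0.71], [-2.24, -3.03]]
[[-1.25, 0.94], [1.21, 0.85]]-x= [[3.56, 0.23], [3.45, 3.88]]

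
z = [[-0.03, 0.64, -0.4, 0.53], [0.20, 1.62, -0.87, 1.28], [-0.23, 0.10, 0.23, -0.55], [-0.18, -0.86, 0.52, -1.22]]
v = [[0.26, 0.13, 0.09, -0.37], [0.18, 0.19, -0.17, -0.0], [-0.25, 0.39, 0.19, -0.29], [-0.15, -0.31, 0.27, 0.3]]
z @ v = [[0.13, -0.2, -0.04, 0.29], [0.37, -0.40, -0.08, 0.56], [-0.02, 0.25, -0.14, -0.15], [-0.15, 0.39, -0.1, -0.45]]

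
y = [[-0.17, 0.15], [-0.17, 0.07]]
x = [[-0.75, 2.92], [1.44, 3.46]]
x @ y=[[-0.37,0.09],[-0.83,0.46]]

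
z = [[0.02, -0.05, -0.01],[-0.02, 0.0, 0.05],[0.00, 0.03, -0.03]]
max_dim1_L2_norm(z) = 0.05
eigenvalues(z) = [0.05, -0.0, -0.06]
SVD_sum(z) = [[0.00,0.0,-0.01], [-0.02,-0.00,0.05], [0.01,0.0,-0.03]] + [[0.02,-0.05,0.0], [-0.0,0.0,-0.00], [-0.01,0.03,-0.00]] + [[-0.0, -0.0, -0.0], [-0.00, -0.00, -0.0], [-0.00, -0.0, -0.0]]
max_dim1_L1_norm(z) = 0.08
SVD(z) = [[0.19, 0.87, 0.45], [-0.85, -0.08, 0.52], [0.49, -0.48, 0.73]] @ diag([0.0629101404341125, 0.06115457471130931, 0.0015595584115784954]) @ [[0.33, 0.08, -0.94], [0.31, -0.95, 0.03], [-0.89, -0.30, -0.34]]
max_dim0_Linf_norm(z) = 0.05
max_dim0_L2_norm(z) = 0.06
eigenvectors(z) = [[-0.84, -0.88, -0.33], [0.5, -0.32, -0.67], [0.18, -0.34, 0.67]]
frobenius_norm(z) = 0.09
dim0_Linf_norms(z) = [0.02, 0.05, 0.05]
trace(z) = -0.01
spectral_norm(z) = 0.06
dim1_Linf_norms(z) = [0.05, 0.05, 0.03]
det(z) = 0.00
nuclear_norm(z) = 0.13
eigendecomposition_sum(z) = [[0.02, -0.04, -0.03], [-0.01, 0.02, 0.02], [-0.01, 0.01, 0.01]] + [[-0.0, -0.00, -0.0],[-0.0, -0.00, -0.0],[-0.00, -0.00, -0.0]] + [[-0.0, -0.01, 0.02], [-0.01, -0.02, 0.04], [0.01, 0.02, -0.04]]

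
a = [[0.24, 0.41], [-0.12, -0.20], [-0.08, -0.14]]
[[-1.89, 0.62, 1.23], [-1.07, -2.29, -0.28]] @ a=[[-0.63, -1.07], [0.04, 0.06]]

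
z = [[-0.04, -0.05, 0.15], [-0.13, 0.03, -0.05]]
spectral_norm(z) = 0.17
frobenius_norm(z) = 0.22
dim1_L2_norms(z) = [0.16, 0.14]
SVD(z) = [[-0.91,0.43], [0.43,0.91]] @ diag([0.16848097319277458, 0.13606675447005998]) @ [[-0.11, 0.34, -0.93], [-0.99, 0.04, 0.14]]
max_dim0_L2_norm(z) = 0.16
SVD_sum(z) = [[0.02, -0.05, 0.14], [-0.01, 0.02, -0.07]] + [[-0.06,  0.0,  0.01], [-0.12,  0.01,  0.02]]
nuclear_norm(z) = 0.30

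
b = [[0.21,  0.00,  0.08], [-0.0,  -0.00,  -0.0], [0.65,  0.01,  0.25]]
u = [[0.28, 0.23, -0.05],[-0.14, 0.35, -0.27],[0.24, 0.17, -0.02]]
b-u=[[-0.07,  -0.23,  0.13], [0.14,  -0.35,  0.27], [0.41,  -0.16,  0.27]]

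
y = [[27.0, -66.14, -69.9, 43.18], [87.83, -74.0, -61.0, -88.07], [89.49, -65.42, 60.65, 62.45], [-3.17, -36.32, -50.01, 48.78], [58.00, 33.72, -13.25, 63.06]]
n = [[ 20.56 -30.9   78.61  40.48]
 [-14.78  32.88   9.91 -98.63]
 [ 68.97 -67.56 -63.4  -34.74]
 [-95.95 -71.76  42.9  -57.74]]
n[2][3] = -34.74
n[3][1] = -71.76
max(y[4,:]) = 63.06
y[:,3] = [43.18, -88.07, 62.45, 48.78, 63.06]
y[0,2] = -69.9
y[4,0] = 58.0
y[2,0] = 89.49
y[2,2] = 60.65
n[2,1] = -67.56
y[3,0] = -3.17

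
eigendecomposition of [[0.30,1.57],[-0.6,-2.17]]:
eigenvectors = [[0.96, -0.62], [-0.29, 0.79]]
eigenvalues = [-0.17, -1.7]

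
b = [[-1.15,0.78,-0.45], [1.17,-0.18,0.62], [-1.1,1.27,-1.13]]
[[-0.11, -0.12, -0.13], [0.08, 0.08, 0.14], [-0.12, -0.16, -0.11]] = b @ [[0.07, 0.05, 0.13], [-0.04, -0.07, 0.02], [-0.01, 0.01, -0.01]]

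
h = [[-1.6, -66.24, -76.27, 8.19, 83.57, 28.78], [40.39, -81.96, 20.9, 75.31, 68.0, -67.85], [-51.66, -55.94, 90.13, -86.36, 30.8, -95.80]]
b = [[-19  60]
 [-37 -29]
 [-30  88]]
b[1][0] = -37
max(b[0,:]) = 60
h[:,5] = [28.78, -67.85, -95.8]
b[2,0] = -30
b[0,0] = -19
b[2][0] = -30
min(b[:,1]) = -29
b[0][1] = 60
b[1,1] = -29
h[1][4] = 68.0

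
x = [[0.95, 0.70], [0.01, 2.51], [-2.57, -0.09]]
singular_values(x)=[2.85, 2.48]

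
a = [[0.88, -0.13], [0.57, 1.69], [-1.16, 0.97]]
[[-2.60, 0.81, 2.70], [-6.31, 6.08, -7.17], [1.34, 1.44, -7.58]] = a @[[-3.34, 1.38, 2.33], [-2.61, 3.13, -5.03]]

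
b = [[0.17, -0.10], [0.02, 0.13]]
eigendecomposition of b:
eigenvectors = [[(0.91+0j), (0.91-0j)],[(0.18-0.37j), (0.18+0.37j)]]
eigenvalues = [(0.15+0.04j), (0.15-0.04j)]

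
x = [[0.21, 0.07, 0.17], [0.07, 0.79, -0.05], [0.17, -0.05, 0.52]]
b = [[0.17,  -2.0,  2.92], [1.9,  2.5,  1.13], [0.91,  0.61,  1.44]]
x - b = [[0.04, 2.07, -2.75], [-1.83, -1.71, -1.18], [-0.74, -0.66, -0.92]]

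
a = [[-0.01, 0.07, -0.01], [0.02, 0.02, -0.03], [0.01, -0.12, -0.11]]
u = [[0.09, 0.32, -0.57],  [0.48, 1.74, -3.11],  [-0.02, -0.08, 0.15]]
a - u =[[-0.10, -0.25, 0.56], [-0.46, -1.72, 3.08], [0.03, -0.04, -0.26]]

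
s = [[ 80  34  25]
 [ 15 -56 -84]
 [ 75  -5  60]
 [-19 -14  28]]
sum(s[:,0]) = 151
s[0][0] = 80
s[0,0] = 80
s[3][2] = 28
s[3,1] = -14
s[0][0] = 80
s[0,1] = 34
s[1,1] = -56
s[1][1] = -56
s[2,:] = [75, -5, 60]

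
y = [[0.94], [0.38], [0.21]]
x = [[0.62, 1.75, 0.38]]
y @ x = [[0.58, 1.64, 0.36], [0.24, 0.66, 0.14], [0.13, 0.37, 0.08]]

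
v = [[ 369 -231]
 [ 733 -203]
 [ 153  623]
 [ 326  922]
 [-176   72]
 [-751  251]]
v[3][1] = 922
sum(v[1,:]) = 530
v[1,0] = 733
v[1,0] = 733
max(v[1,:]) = 733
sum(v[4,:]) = -104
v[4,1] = 72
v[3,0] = 326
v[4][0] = -176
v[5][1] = 251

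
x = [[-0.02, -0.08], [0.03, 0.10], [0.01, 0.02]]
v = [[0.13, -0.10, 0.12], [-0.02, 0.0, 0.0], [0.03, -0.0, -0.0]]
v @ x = [[-0.0, -0.02], [0.0, 0.0], [-0.00, -0.0]]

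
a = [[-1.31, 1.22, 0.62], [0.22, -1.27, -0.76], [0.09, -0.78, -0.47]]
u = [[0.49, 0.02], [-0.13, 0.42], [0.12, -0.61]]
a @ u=[[-0.73,0.11], [0.18,-0.07], [0.09,-0.04]]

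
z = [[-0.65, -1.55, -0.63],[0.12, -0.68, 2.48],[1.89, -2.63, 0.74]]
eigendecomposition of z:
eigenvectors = [[-0.86+0.00j, 0.17+0.34j, 0.17-0.34j], [(-0.48+0j), (0.22-0.54j), 0.22+0.54j], [0.18+0.00j, 0.72+0.00j, 0.72-0.00j]]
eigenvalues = [(-1.38+0j), (0.39+2.88j), (0.39-2.88j)]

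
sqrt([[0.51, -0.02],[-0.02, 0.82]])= [[0.71, -0.01], [-0.01, 0.91]]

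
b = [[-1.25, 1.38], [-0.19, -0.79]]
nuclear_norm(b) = 2.57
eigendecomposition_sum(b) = [[-0.62-0.03j, (0.69+1.54j)],[-0.09-0.21j, (-0.39+0.49j)]] + [[(-0.62+0.03j), 0.69-1.54j], [(-0.09+0.21j), -0.40-0.49j]]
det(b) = 1.25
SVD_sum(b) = [[-1.11, 1.48], [0.31, -0.42]] + [[-0.14, -0.10], [-0.50, -0.37]]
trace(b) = -2.04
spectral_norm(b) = 1.93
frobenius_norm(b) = 2.03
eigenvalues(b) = [(-1.02+0.46j), (-1.02-0.46j)]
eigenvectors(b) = [[0.94+0.00j, (0.94-0j)], [(0.16+0.31j), 0.16-0.31j]]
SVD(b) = [[-0.96, 0.27], [0.27, 0.96]] @ diag([1.9250061852516176, 0.6491927192621731]) @ [[0.6, -0.80], [-0.8, -0.6]]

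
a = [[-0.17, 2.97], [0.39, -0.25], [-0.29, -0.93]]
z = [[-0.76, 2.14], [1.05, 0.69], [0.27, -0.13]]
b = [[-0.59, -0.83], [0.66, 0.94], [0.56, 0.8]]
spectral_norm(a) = 3.12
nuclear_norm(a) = 3.63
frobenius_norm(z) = 2.61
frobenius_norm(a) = 3.16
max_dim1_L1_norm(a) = 3.14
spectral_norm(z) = 2.31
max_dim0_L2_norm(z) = 2.25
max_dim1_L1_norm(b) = 1.6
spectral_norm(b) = 1.82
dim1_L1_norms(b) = [1.42, 1.6, 1.36]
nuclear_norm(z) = 3.53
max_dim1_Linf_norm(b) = 0.94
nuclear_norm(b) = 1.82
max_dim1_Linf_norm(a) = 2.97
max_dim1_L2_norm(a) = 2.97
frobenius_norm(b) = 1.82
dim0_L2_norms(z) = [1.32, 2.25]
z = b + a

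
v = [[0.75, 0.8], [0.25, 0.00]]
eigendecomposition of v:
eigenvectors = [[0.97, -0.64], [0.25, 0.77]]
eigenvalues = [0.96, -0.21]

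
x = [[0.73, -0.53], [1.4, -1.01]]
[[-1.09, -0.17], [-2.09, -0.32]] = x @ [[-0.89,0.05], [0.84,0.39]]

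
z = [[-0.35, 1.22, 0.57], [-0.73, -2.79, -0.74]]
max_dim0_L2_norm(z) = 3.05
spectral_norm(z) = 3.22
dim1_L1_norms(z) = [2.14, 4.26]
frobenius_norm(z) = 3.29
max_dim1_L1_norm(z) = 4.26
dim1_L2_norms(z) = [1.39, 2.98]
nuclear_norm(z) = 3.87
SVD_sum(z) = [[0.21, 1.19, 0.35], [-0.49, -2.8, -0.83]] + [[-0.56, 0.03, 0.22], [-0.24, 0.01, 0.09]]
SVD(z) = [[-0.39, 0.92],[0.92, 0.39]] @ diag([3.221009802684894, 0.6523004300227165]) @ [[-0.17,  -0.95,  -0.28], [-0.93,  0.06,  0.36]]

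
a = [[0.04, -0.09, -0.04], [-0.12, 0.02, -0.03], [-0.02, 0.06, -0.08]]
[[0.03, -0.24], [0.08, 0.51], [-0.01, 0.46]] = a @ [[-0.75, -3.05],[-0.63, 2.66],[-0.16, -2.99]]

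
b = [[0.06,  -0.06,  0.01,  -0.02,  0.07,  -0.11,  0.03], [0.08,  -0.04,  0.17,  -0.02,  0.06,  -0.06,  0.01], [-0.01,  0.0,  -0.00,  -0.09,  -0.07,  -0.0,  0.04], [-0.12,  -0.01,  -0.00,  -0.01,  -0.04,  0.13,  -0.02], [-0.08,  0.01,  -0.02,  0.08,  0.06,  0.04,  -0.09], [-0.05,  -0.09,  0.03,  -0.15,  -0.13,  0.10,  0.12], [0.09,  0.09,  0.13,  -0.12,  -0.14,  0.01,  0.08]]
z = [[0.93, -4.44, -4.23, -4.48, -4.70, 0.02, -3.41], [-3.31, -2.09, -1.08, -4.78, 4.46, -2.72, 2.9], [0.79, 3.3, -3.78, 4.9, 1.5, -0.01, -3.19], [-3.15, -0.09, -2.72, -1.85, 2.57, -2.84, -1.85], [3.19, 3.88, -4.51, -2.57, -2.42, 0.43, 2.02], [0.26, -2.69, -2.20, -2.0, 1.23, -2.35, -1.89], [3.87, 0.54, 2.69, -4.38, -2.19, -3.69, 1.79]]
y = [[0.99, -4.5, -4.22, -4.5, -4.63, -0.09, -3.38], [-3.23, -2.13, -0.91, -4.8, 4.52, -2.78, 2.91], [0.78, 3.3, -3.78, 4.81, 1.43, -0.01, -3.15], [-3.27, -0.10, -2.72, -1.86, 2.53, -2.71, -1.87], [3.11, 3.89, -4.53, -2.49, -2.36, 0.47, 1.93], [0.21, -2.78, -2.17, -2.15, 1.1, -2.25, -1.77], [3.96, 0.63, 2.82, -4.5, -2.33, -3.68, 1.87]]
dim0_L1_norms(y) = [15.55, 17.33, 21.15, 25.11, 18.9, 11.99, 16.88]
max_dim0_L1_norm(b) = 0.57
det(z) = 13851.55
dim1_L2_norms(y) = [9.6, 8.69, 7.8, 6.23, 7.81, 5.15, 8.17]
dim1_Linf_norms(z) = [4.7, 4.78, 4.9, 3.15, 4.51, 2.69, 4.38]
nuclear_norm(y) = 46.14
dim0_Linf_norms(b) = [0.12, 0.09, 0.17, 0.15, 0.14, 0.13, 0.12]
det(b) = -0.00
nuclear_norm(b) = 1.07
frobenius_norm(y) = 20.53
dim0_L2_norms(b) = [0.2, 0.15, 0.22, 0.23, 0.23, 0.21, 0.18]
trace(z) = -9.77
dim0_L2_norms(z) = [6.9, 7.59, 8.55, 10.01, 7.94, 5.9, 6.67]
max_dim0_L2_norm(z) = 10.01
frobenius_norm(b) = 0.54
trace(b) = 0.25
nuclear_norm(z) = 46.19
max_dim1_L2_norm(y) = 9.6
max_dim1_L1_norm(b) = 0.67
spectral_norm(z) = 11.92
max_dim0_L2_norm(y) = 10.05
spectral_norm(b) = 0.38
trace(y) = -9.52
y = b + z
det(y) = 13213.33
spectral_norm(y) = 11.98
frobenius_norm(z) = 20.51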